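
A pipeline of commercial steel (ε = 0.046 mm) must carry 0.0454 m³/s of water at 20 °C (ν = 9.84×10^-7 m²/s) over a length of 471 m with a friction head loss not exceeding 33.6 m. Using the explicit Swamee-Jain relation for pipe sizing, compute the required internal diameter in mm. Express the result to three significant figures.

D ≈ 134 mm

Swamee-Jain (Type III): D = 0.66·[ε^1.25·(LQ²/(gh_f))^4.75 + ν·Q^9.4·(L/(gh_f))^5.2]^0.04
LQ²/(gh_f) = 0.002945; L/(gh_f) = 1.429
Term 1 = ε^1.25·(…)^4.75 = 3.60×10^-18; Term 2 = ν·Q^9.4·(…)^5.2 = 1.50×10^-18
D = 0.66·(3.60×10^-18 + 1.50×10^-18)^0.04 = 0.1342 m = 134 mm
Check: V = 3.21 m/s, Re = 4.38×10^5, f = 0.01685, h_f = 31.0 m ≈ 33.6 m ✓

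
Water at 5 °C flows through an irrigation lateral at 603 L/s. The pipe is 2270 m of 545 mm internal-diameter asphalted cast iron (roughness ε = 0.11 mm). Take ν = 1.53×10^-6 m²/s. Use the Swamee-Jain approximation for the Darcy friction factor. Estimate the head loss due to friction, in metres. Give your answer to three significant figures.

V = 4Q/(πD²) = 4·0.603/(π·0.545²) = 2.585 m/s
Re = VD/ν = 2.585·0.545/1.53×10^-6 = 9.21×10^5 → turbulent
ε/D = 0.11/545 = 2.02×10^-4
Swamee-Jain: f = 0.01486
h_f = f(L/D)V²/(2g) = 0.01486·(2270/0.545)·2.585²/(2·9.81) = 21.08 m

h_f ≈ 21.1 m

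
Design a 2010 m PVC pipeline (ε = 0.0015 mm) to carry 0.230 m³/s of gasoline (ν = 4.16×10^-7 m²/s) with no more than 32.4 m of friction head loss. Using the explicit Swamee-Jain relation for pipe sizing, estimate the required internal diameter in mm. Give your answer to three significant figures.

D ≈ 310 mm

Swamee-Jain (Type III): D = 0.66·[ε^1.25·(LQ²/(gh_f))^4.75 + ν·Q^9.4·(L/(gh_f))^5.2]^0.04
LQ²/(gh_f) = 0.3345; L/(gh_f) = 6.324
Term 1 = ε^1.25·(…)^4.75 = 2.89×10^-10; Term 2 = ν·Q^9.4·(…)^5.2 = 6.09×10^-9
D = 0.66·(2.89×10^-10 + 6.09×10^-9)^0.04 = 0.3103 m = 310 mm
Check: V = 3.04 m/s, Re = 2.27×10^6, f = 0.01036, h_f = 31.7 m ≈ 32.4 m ✓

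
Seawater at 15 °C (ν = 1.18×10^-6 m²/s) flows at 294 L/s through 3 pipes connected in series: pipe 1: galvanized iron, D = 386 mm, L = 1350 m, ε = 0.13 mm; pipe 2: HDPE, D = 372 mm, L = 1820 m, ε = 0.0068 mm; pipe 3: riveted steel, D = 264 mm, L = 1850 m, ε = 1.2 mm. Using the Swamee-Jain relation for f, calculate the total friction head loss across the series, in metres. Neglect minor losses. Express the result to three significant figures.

H ≈ 346 m

Pipe 1: V = 2.512 m/s, Re = 8.22×10^5, ε/D = 3.37×10^-4, f = 0.01621, h_1 = f(L/D)V²/2g = 18.24 m
Pipe 2: V = 2.705 m/s, Re = 8.53×10^5, ε/D = 1.83×10^-5, f = 0.01232, h_2 = f(L/D)V²/2g = 22.48 m
Pipe 3: V = 5.371 m/s, Re = 1.20×10^6, ε/D = 0.00455, f = 0.02965, h_3 = f(L/D)V²/2g = 305.5 m
Series → Q common, losses add: H = Σh = 346.2 m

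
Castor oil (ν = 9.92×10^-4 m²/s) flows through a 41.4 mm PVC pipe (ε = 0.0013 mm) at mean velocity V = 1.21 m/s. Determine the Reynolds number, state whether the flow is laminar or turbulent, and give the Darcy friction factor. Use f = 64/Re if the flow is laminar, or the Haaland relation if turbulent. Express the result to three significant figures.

Re = VD/ν = 1.210·0.0414/9.92×10^-4 = 50.5
Re < 2300 → laminar → f = 64/Re = 1.267

Re ≈ 50.5; laminar; f = 64/Re ≈ 1.27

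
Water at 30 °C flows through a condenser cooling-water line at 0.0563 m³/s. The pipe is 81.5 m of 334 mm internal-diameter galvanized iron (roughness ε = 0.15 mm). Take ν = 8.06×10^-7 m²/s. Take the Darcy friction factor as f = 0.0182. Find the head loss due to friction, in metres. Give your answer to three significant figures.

V = 4Q/(πD²) = 4·0.0563/(π·0.334²) = 0.6426 m/s
h_f = f(L/D)V²/(2g) = 0.01820·(81.5/0.334)·0.6426²/(2·9.81) = 0.09346 m

h_f ≈ 0.0935 m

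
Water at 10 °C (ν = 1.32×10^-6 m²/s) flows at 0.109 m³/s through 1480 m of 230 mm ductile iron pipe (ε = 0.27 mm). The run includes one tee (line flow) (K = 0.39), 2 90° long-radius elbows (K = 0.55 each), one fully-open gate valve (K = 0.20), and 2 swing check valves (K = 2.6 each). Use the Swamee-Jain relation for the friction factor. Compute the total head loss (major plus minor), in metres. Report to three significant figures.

V = 4Q/(πD²) = 2.623 m/s; V²/2g = 0.3508 m
Re = 4.57×10^5, ε/D = 0.00117 → f = 0.02113 (Swamee-Jain)
Major: h_f = f(L/D)·V²/2g = 0.02113·6435·0.3508 = 47.70 m
Minor: ΣK = 6.89; h_m = ΣK·V²/2g = 2.417 m
Total H_L = 47.70 + 2.417 = 50.12 m

H_L ≈ 50.1 m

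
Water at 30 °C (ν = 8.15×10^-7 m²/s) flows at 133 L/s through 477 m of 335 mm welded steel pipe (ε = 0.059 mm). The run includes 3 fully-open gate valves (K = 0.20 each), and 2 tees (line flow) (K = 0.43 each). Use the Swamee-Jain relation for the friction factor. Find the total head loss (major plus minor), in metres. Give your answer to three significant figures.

V = 4Q/(πD²) = 1.509 m/s; V²/2g = 0.1161 m
Re = 6.20×10^5, ε/D = 1.76×10^-4 → f = 0.01500 (Swamee-Jain)
Major: h_f = f(L/D)·V²/2g = 0.01500·1424·0.1161 = 2.479 m
Minor: ΣK = 1.46; h_m = ΣK·V²/2g = 0.1694 m
Total H_L = 2.479 + 0.1694 = 2.648 m

H_L ≈ 2.65 m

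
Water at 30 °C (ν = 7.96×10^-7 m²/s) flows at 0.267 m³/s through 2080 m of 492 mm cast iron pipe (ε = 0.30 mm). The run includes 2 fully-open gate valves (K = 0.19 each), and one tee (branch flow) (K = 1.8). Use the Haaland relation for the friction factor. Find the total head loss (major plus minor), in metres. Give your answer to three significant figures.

H_L ≈ 7.84 m

V = 4Q/(πD²) = 1.404 m/s; V²/2g = 0.1005 m
Re = 8.68×10^5, ε/D = 6.10×10^-4 → f = 0.01794 (Haaland)
Major: h_f = f(L/D)·V²/2g = 0.01794·4228·0.1005 = 7.625 m
Minor: ΣK = 2.18; h_m = ΣK·V²/2g = 0.2191 m
Total H_L = 7.625 + 0.2191 = 7.844 m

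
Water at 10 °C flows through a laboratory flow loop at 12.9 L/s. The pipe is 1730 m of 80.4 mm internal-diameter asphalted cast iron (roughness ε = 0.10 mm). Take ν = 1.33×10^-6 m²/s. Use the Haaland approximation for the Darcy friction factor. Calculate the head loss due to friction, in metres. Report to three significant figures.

V = 4Q/(πD²) = 4·0.0129/(π·0.0804²) = 2.541 m/s
Re = VD/ν = 2.541·0.0804/1.33×10^-6 = 1.54×10^5 → turbulent
ε/D = 0.10/80.4 = 0.00124
Haaland: f = 0.02213
h_f = f(L/D)V²/(2g) = 0.02213·(1730/0.0804)·2.541²/(2·9.81) = 156.7 m

h_f ≈ 157 m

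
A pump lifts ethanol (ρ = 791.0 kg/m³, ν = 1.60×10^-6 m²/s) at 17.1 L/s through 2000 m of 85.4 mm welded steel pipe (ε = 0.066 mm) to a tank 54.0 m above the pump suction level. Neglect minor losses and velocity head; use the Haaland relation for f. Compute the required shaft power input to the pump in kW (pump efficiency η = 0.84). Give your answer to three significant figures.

V = 4Q/(πD²) = 2.985 m/s; Re = 1.59×10^5; ε/D = 7.73×10^-4; f = 0.02028
h_f = f(L/D)V²/2g = 215.7 m
Total head H = z + h_f = 54.0 + 215.7 = 269.7 m
P_hyd = ρgQH = 791.0·9.81·0.0171·269.7 = 35.79 kW
P_shaft = P_hyd/η = 35.79/0.84 = 42.61 kW

P_shaft ≈ 42.6 kW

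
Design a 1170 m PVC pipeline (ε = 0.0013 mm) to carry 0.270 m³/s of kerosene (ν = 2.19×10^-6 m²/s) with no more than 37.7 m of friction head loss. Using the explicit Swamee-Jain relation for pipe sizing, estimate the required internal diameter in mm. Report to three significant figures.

D ≈ 304 mm

Swamee-Jain (Type III): D = 0.66·[ε^1.25·(LQ²/(gh_f))^4.75 + ν·Q^9.4·(L/(gh_f))^5.2]^0.04
LQ²/(gh_f) = 0.2306; L/(gh_f) = 3.164
Term 1 = ε^1.25·(…)^4.75 = 4.13×10^-11; Term 2 = ν·Q^9.4·(…)^5.2 = 3.95×10^-9
D = 0.66·(4.13×10^-11 + 3.95×10^-9)^0.04 = 0.3045 m = 304 mm
Check: V = 3.71 m/s, Re = 5.16×10^5, f = 0.01309, h_f = 35.2 m ≈ 37.7 m ✓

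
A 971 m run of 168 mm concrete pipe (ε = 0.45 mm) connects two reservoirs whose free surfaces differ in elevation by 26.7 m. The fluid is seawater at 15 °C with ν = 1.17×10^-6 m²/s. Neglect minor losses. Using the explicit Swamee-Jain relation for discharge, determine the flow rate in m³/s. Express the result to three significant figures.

Swamee-Jain (Type II): Q = -0.965·√(gD⁵h_f/L)·ln[ε/(3.7D) + √(3.17ν²L/(gD³h_f))]
√(gD⁵h_f/L) = √(9.81·0.168⁵·26.7/971) = 0.006008
ε/(3.7D) = 7.24×10^-4; √(3.17ν²L/(gD³h_f)) = 5.82×10^-5
Q = -0.965·0.006008·ln(7.822×10^-4) = 0.04148 m³/s
Check: V = 1.87 m/s, Re = 2.69×10^5, f = 0.02605, h_f = 26.9 m ≈ 26.7 m ✓

Q ≈ 0.0415 m³/s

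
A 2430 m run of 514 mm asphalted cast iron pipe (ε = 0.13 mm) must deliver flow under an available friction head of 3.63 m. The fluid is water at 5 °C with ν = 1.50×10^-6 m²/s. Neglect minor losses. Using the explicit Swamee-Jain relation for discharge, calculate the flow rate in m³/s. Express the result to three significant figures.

Swamee-Jain (Type II): Q = -0.965·√(gD⁵h_f/L)·ln[ε/(3.7D) + √(3.17ν²L/(gD³h_f))]
√(gD⁵h_f/L) = √(9.81·0.514⁵·3.63/2430) = 0.02293
ε/(3.7D) = 6.84×10^-5; √(3.17ν²L/(gD³h_f)) = 5.99×10^-5
Q = -0.965·0.02293·ln(1.282×10^-4) = 0.1983 m³/s
Check: V = 0.956 m/s, Re = 3.27×10^5, f = 0.01658, h_f = 3.65 m ≈ 3.63 m ✓

Q ≈ 0.198 m³/s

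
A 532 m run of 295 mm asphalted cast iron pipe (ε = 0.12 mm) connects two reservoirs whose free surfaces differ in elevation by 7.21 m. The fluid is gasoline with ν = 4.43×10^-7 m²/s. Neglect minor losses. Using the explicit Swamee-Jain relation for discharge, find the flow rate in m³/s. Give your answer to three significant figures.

Q ≈ 0.150 m³/s

Swamee-Jain (Type II): Q = -0.965·√(gD⁵h_f/L)·ln[ε/(3.7D) + √(3.17ν²L/(gD³h_f))]
√(gD⁵h_f/L) = √(9.81·0.295⁵·7.21/532) = 0.01723
ε/(3.7D) = 1.10×10^-4; √(3.17ν²L/(gD³h_f)) = 1.35×10^-5
Q = -0.965·0.01723·ln(1.234×10^-4) = 0.1497 m³/s
Check: V = 2.19 m/s, Re = 1.46×10^6, f = 0.01645, h_f = 7.25 m ≈ 7.21 m ✓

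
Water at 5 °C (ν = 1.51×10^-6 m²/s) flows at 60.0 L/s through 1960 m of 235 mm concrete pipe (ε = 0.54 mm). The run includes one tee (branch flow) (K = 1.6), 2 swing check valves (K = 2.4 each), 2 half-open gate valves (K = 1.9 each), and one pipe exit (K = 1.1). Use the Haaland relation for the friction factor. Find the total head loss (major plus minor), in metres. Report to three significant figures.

V = 4Q/(πD²) = 1.383 m/s; V²/2g = 0.09753 m
Re = 2.15×10^5, ε/D = 0.00230 → f = 0.02503 (Haaland)
Major: h_f = f(L/D)·V²/2g = 0.02503·8340·0.09753 = 20.36 m
Minor: ΣK = 11.3; h_m = ΣK·V²/2g = 1.102 m
Total H_L = 20.36 + 1.102 = 21.46 m

H_L ≈ 21.5 m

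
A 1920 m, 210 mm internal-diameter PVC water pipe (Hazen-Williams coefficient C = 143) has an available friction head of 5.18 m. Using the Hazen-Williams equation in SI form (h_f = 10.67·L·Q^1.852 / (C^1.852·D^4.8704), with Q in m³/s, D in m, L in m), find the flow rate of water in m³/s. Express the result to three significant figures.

Q ≈ 0.0270 m³/s

Rearranging: Q = [h_f·C^1.852·D^4.8704 / (10.67·L)]^(1/1.852)
Q = [5.18·143^1.852·0.210^4.8704 / (10.67·1920)]^0.540 = 0.02695 m³/s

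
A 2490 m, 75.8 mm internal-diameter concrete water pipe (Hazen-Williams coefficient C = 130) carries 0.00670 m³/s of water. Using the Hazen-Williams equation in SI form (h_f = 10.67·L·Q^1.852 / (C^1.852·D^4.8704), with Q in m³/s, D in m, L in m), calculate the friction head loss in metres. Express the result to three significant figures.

h_f = 10.67·2490·0.00670^1.852 / (130^1.852·0.0758^4.8704) = 87.03 m

h_f ≈ 87.0 m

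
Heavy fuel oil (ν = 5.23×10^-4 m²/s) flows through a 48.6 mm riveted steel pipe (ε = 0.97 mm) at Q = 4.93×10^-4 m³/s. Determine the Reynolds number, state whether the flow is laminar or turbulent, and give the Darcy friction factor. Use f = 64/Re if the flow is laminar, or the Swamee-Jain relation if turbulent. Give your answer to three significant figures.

Re ≈ 24.7; laminar; f = 64/Re ≈ 2.59

V = 4Q/(πD²) = 0.2658 m/s
Re = VD/ν = 0.2658·0.0486/5.23×10^-4 = 24.7
Re < 2300 → laminar → f = 64/Re = 2.592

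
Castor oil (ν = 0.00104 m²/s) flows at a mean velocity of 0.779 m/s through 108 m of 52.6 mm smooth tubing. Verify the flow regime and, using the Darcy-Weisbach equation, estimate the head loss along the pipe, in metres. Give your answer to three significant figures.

h_f ≈ 103 m

Re = VD/ν = 0.779·0.05260/0.00104 = 39.4 → laminar (Re < 2300)
f = 64/Re = 1.624
h_f = f(L/D)V²/(2g) = 1.624·(108/0.05260)·0.779²/(2·9.81) = 103.2 m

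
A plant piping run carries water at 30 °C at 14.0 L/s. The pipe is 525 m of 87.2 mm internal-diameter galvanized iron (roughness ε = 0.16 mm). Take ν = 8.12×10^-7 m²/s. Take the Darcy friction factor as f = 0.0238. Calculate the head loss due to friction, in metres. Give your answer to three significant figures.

V = 4Q/(πD²) = 4·0.0140/(π·0.0872²) = 2.344 m/s
h_f = f(L/D)V²/(2g) = 0.02380·(525/0.0872)·2.344²/(2·9.81) = 40.14 m

h_f ≈ 40.1 m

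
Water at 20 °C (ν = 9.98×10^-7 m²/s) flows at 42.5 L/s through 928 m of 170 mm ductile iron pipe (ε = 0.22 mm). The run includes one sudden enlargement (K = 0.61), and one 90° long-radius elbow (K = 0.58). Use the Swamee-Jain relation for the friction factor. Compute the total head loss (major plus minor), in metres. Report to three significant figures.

H_L ≈ 21.5 m

V = 4Q/(πD²) = 1.872 m/s; V²/2g = 0.1787 m
Re = 3.19×10^5, ε/D = 0.00129 → f = 0.02184 (Swamee-Jain)
Major: h_f = f(L/D)·V²/2g = 0.02184·5459·0.1787 = 21.30 m
Minor: ΣK = 1.19; h_m = ΣK·V²/2g = 0.2126 m
Total H_L = 21.30 + 0.2126 = 21.52 m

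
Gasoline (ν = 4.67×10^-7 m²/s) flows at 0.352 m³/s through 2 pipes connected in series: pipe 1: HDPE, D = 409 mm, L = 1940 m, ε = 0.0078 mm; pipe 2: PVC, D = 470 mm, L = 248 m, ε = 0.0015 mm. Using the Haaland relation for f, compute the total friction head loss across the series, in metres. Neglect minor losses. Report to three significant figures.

H ≈ 19.7 m

Pipe 1: V = 2.679 m/s, Re = 2.35×10^6, ε/D = 1.91×10^-5, f = 0.01071, h_1 = f(L/D)V²/2g = 18.59 m
Pipe 2: V = 2.029 m/s, Re = 2.04×10^6, ε/D = 3.19×10^-6, f = 0.01040, h_2 = f(L/D)V²/2g = 1.151 m
Series → Q common, losses add: H = Σh = 19.74 m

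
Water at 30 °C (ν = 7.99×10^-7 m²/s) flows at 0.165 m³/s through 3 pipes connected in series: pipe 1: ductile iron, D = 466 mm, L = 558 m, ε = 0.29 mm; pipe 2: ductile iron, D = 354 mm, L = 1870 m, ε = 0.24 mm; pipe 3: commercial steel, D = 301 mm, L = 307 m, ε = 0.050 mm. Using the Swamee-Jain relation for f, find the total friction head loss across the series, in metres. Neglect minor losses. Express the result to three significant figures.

Pipe 1: V = 0.9674 m/s, Re = 5.64×10^5, ε/D = 6.22×10^-4, f = 0.01841, h_1 = f(L/D)V²/2g = 1.052 m
Pipe 2: V = 1.676 m/s, Re = 7.43×10^5, ε/D = 6.78×10^-4, f = 0.01855, h_2 = f(L/D)V²/2g = 14.03 m
Pipe 3: V = 2.319 m/s, Re = 8.74×10^5, ε/D = 1.66×10^-4, f = 0.01451, h_3 = f(L/D)V²/2g = 4.056 m
Series → Q common, losses add: H = Σh = 19.14 m

H ≈ 19.1 m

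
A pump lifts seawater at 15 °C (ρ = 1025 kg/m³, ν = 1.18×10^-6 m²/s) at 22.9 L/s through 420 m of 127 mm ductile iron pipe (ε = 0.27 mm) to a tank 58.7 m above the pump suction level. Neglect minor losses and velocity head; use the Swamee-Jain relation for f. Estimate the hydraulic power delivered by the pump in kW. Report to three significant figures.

P_hyd ≈ 16.7 kW

V = 4Q/(πD²) = 1.808 m/s; Re = 1.95×10^5; ε/D = 0.00213; f = 0.02486
h_f = f(L/D)V²/2g = 13.69 m
Total head H = z + h_f = 58.7 + 13.69 = 72.39 m
P_hyd = ρgQH = 1025·9.81·0.0229·72.39 = 16.67 kW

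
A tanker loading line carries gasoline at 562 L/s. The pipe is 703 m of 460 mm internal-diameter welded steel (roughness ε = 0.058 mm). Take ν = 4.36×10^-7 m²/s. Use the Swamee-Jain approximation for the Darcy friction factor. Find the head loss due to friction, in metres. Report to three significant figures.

h_f ≈ 11.6 m

V = 4Q/(πD²) = 4·0.562/(π·0.460²) = 3.382 m/s
Re = VD/ν = 3.382·0.460/4.36×10^-7 = 3.57×10^6 → turbulent
ε/D = 0.058/460 = 1.26×10^-4
Swamee-Jain: f = 0.01301
h_f = f(L/D)V²/(2g) = 0.01301·(703/0.460)·3.382²/(2·9.81) = 11.59 m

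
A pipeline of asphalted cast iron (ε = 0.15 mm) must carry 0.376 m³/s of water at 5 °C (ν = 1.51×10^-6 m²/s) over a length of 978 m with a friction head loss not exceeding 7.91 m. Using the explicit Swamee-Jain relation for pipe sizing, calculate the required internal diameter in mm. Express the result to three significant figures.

Swamee-Jain (Type III): D = 0.66·[ε^1.25·(LQ²/(gh_f))^4.75 + ν·Q^9.4·(L/(gh_f))^5.2]^0.04
LQ²/(gh_f) = 1.782; L/(gh_f) = 12.60
Term 1 = ε^1.25·(…)^4.75 = 2.58×10^-4; Term 2 = ν·Q^9.4·(…)^5.2 = 8.10×10^-5
D = 0.66·(2.58×10^-4 + 8.10×10^-5)^0.04 = 0.4795 m = 479 mm
Check: V = 2.08 m/s, Re = 6.61×10^5, f = 0.01619, h_f = 7.30 m ≈ 7.91 m ✓

D ≈ 479 mm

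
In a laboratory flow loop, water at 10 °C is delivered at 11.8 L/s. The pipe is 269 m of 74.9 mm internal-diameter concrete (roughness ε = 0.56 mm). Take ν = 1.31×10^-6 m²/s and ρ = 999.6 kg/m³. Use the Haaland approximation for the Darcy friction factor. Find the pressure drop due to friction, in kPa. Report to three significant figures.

V = 4Q/(πD²) = 4·0.0118/(π·0.0749²) = 2.678 m/s
Re = VD/ν = 2.678·0.0749/1.31×10^-6 = 1.53×10^5 → turbulent
ε/D = 0.56/74.9 = 0.00748
Haaland: f = 0.03494
h_f = f(L/D)V²/(2g) = 0.03494·(269/0.0749)·2.678²/(2·9.81) = 45.87 m
Δp = ρg·h_f = 999.6·9.81·45.87 = 449.8 kPa

Δp ≈ 450 kPa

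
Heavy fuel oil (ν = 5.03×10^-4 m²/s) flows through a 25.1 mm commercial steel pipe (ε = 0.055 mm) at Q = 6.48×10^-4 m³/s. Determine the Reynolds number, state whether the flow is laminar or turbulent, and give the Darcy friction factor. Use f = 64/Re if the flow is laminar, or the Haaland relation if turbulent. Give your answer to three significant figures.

Re ≈ 65.3; laminar; f = 64/Re ≈ 0.979

V = 4Q/(πD²) = 1.310 m/s
Re = VD/ν = 1.310·0.0251/5.03×10^-4 = 65.3
Re < 2300 → laminar → f = 64/Re = 0.9793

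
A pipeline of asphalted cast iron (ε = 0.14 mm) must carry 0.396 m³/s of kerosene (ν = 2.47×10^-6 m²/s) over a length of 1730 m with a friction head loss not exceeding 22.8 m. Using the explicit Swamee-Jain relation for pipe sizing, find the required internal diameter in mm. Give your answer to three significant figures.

Swamee-Jain (Type III): D = 0.66·[ε^1.25·(LQ²/(gh_f))^4.75 + ν·Q^9.4·(L/(gh_f))^5.2]^0.04
LQ²/(gh_f) = 1.213; L/(gh_f) = 7.735
Term 1 = ε^1.25·(…)^4.75 = 3.81×10^-5; Term 2 = ν·Q^9.4·(…)^5.2 = 1.70×10^-5
D = 0.66·(3.81×10^-5 + 1.70×10^-5)^0.04 = 0.4459 m = 446 mm
Check: V = 2.54 m/s, Re = 4.58×10^5, f = 0.01658, h_f = 21.1 m ≈ 22.8 m ✓

D ≈ 446 mm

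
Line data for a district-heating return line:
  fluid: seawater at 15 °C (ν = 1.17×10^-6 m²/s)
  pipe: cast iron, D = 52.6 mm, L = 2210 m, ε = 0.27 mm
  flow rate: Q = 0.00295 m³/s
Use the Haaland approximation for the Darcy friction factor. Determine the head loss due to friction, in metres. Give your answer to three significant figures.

h_f ≈ 126 m

V = 4Q/(πD²) = 4·0.00295/(π·0.0526²) = 1.358 m/s
Re = VD/ν = 1.358·0.0526/1.17×10^-6 = 6.10×10^4 → turbulent
ε/D = 0.27/52.6 = 0.00513
Haaland: f = 0.03202
h_f = f(L/D)V²/(2g) = 0.03202·(2210/0.0526)·1.358²/(2·9.81) = 126.4 m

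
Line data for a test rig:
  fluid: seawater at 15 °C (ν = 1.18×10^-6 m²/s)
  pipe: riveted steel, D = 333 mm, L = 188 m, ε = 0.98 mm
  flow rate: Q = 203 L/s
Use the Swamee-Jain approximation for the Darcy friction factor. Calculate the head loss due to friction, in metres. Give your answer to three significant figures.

V = 4Q/(πD²) = 4·0.203/(π·0.333²) = 2.331 m/s
Re = VD/ν = 2.331·0.333/1.18×10^-6 = 6.58×10^5 → turbulent
ε/D = 0.98/333 = 0.00294
Swamee-Jain: f = 0.02633
h_f = f(L/D)V²/(2g) = 0.02633·(188/0.333)·2.331²/(2·9.81) = 4.116 m

h_f ≈ 4.12 m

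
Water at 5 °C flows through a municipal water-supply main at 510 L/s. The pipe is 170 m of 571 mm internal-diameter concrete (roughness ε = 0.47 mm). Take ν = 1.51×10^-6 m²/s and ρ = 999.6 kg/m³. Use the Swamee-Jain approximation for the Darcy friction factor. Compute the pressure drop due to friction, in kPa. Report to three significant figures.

V = 4Q/(πD²) = 4·0.510/(π·0.571²) = 1.992 m/s
Re = VD/ν = 1.992·0.571/1.51×10^-6 = 7.53×10^5 → turbulent
ε/D = 0.47/571 = 8.23×10^-4
Swamee-Jain: f = 0.01930
h_f = f(L/D)V²/(2g) = 0.01930·(170/0.571)·1.992²/(2·9.81) = 1.162 m
Δp = ρg·h_f = 999.6·9.81·1.162 = 11.39 kPa

Δp ≈ 11.4 kPa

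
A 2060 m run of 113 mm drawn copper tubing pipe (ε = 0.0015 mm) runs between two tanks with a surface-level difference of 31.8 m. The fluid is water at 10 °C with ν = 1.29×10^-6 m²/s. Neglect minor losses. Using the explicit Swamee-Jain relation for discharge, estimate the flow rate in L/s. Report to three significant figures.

Q ≈ 14.1 L/s

Swamee-Jain (Type II): Q = -0.965·√(gD⁵h_f/L)·ln[ε/(3.7D) + √(3.17ν²L/(gD³h_f))]
√(gD⁵h_f/L) = √(9.81·0.113⁵·31.8/2060) = 0.001670
ε/(3.7D) = 3.59×10^-6; √(3.17ν²L/(gD³h_f)) = 1.55×10^-4
Q = -0.965·0.001670·ln(1.590×10^-4) = 0.01410 m³/s
Check: V = 1.41 m/s, Re = 1.23×10^5, f = 0.01720, h_f = 31.6 m ≈ 31.8 m ✓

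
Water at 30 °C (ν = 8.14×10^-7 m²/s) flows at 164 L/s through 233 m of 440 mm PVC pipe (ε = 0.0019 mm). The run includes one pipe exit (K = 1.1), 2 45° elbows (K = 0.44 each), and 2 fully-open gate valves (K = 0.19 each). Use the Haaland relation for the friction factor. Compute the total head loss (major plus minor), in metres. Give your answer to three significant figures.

H_L ≈ 0.541 m

V = 4Q/(πD²) = 1.079 m/s; V²/2g = 0.05929 m
Re = 5.83×10^5, ε/D = 4.32×10^-6 → f = 0.01276 (Haaland)
Major: h_f = f(L/D)·V²/2g = 0.01276·529.5·0.05929 = 0.4008 m
Minor: ΣK = 2.36; h_m = ΣK·V²/2g = 0.1399 m
Total H_L = 0.4008 + 0.1399 = 0.5407 m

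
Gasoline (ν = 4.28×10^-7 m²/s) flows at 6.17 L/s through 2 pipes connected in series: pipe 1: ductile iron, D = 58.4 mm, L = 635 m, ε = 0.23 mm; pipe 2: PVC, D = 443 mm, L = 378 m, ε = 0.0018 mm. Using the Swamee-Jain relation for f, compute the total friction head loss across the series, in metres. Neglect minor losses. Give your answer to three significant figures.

Pipe 1: V = 2.303 m/s, Re = 3.14×10^5, ε/D = 0.00394, f = 0.02878, h_1 = f(L/D)V²/2g = 84.63 m
Pipe 2: V = 0.04003 m/s, Re = 4.14×10^4, ε/D = 4.06×10^-6, f = 0.02168, h_2 = f(L/D)V²/2g = 0.001511 m
Series → Q common, losses add: H = Σh = 84.63 m

H ≈ 84.6 m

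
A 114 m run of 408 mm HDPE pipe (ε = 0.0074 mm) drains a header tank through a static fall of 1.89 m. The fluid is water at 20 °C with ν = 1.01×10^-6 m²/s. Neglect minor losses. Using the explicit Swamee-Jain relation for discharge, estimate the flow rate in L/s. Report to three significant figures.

Q ≈ 444 L/s

Swamee-Jain (Type II): Q = -0.965·√(gD⁵h_f/L)·ln[ε/(3.7D) + √(3.17ν²L/(gD³h_f))]
√(gD⁵h_f/L) = √(9.81·0.408⁵·1.89/114) = 0.04288
ε/(3.7D) = 4.90×10^-6; √(3.17ν²L/(gD³h_f)) = 1.71×10^-5
Q = -0.965·0.04288·ln(2.201×10^-5) = 0.4438 m³/s
Check: V = 3.39 m/s, Re = 1.37×10^6, f = 0.01153, h_f = 1.89 m ≈ 1.89 m ✓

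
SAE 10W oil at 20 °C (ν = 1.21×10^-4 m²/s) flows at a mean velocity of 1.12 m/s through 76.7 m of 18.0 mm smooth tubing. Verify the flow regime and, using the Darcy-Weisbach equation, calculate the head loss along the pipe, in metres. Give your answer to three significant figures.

Re = VD/ν = 1.12·0.01800/1.21×10^-4 = 167 → laminar (Re < 2300)
f = 64/Re = 0.3841
h_f = f(L/D)V²/(2g) = 0.3841·(76.7/0.01800)·1.12²/(2·9.81) = 104.6 m

h_f ≈ 105 m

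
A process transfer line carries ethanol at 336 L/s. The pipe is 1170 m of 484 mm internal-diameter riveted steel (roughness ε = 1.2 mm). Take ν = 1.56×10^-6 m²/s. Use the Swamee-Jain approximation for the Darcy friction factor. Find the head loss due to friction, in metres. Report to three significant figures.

h_f ≈ 10.4 m

V = 4Q/(πD²) = 4·0.336/(π·0.484²) = 1.826 m/s
Re = VD/ν = 1.826·0.484/1.56×10^-6 = 5.67×10^5 → turbulent
ε/D = 1.2/484 = 0.00248
Swamee-Jain: f = 0.02520
h_f = f(L/D)V²/(2g) = 0.02520·(1170/0.484)·1.826²/(2·9.81) = 10.35 m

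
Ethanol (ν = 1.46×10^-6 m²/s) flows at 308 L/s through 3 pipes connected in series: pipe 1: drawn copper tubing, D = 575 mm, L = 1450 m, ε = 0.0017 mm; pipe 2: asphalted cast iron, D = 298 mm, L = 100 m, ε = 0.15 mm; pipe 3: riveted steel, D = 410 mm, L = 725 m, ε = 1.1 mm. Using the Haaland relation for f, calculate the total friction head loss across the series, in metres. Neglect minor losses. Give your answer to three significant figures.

H ≈ 20.7 m

Pipe 1: V = 1.186 m/s, Re = 4.67×10^5, ε/D = 2.96×10^-6, f = 0.01325, h_1 = f(L/D)V²/2g = 2.397 m
Pipe 2: V = 4.416 m/s, Re = 9.01×10^5, ε/D = 5.03×10^-4, f = 0.01724, h_2 = f(L/D)V²/2g = 5.751 m
Pipe 3: V = 2.333 m/s, Re = 6.55×10^5, ε/D = 0.00268, f = 0.02562, h_3 = f(L/D)V²/2g = 12.56 m
Series → Q common, losses add: H = Σh = 20.71 m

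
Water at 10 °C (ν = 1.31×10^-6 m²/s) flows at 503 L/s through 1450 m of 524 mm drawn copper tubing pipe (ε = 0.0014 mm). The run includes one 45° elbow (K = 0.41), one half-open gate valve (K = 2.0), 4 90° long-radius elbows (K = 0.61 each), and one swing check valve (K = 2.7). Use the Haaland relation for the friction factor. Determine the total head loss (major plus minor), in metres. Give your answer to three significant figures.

H_L ≈ 11.1 m

V = 4Q/(πD²) = 2.332 m/s; V²/2g = 0.2773 m
Re = 9.33×10^5, ε/D = 2.67×10^-6 → f = 0.01176 (Haaland)
Major: h_f = f(L/D)·V²/2g = 0.01176·2767·0.2773 = 9.026 m
Minor: ΣK = 7.55; h_m = ΣK·V²/2g = 2.094 m
Total H_L = 9.026 + 2.094 = 11.12 m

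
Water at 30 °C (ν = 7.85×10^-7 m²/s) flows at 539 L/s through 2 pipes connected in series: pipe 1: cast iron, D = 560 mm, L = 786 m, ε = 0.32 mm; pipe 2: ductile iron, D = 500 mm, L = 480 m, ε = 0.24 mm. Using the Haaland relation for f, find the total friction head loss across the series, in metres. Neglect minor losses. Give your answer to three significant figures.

Pipe 1: V = 2.188 m/s, Re = 1.56×10^6, ε/D = 5.71×10^-4, f = 0.01750, h_1 = f(L/D)V²/2g = 5.997 m
Pipe 2: V = 2.745 m/s, Re = 1.75×10^6, ε/D = 4.80×10^-4, f = 0.01684, h_2 = f(L/D)V²/2g = 6.211 m
Series → Q common, losses add: H = Σh = 12.21 m

H ≈ 12.2 m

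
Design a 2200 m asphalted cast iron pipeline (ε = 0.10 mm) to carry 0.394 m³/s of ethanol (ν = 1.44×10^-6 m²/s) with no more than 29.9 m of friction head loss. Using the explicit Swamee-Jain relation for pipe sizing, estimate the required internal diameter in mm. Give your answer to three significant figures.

Swamee-Jain (Type III): D = 0.66·[ε^1.25·(LQ²/(gh_f))^4.75 + ν·Q^9.4·(L/(gh_f))^5.2]^0.04
LQ²/(gh_f) = 1.164; L/(gh_f) = 7.500
Term 1 = ε^1.25·(…)^4.75 = 2.06×10^-5; Term 2 = ν·Q^9.4·(…)^5.2 = 8.06×10^-6
D = 0.66·(2.06×10^-5 + 8.06×10^-6)^0.04 = 0.4343 m = 434 mm
Check: V = 2.66 m/s, Re = 8.02×10^5, f = 0.01528, h_f = 27.9 m ≈ 29.9 m ✓

D ≈ 434 mm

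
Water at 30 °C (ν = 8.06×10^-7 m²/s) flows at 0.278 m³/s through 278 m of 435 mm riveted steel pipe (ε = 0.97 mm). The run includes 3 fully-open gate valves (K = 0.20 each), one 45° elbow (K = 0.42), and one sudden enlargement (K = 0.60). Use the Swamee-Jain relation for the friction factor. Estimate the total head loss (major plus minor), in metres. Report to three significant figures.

H_L ≈ 3.06 m

V = 4Q/(πD²) = 1.871 m/s; V²/2g = 0.1783 m
Re = 1.01×10^6, ε/D = 0.00223 → f = 0.02435 (Swamee-Jain)
Major: h_f = f(L/D)·V²/2g = 0.02435·639.1·0.1783 = 2.776 m
Minor: ΣK = 1.62; h_m = ΣK·V²/2g = 0.2889 m
Total H_L = 2.776 + 0.2889 = 3.065 m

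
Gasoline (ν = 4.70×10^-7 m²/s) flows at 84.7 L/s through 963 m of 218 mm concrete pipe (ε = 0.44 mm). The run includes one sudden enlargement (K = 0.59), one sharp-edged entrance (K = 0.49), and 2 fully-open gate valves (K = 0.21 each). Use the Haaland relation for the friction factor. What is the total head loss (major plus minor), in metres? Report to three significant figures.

V = 4Q/(πD²) = 2.269 m/s; V²/2g = 0.2625 m
Re = 1.05×10^6, ε/D = 0.00202 → f = 0.02368 (Haaland)
Major: h_f = f(L/D)·V²/2g = 0.02368·4417·0.2625 = 27.45 m
Minor: ΣK = 1.50; h_m = ΣK·V²/2g = 0.3937 m
Total H_L = 27.45 + 0.3937 = 27.85 m

H_L ≈ 27.8 m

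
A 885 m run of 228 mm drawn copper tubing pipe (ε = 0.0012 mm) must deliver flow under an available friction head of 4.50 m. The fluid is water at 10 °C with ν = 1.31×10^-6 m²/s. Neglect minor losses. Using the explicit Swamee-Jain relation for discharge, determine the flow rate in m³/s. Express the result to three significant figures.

Q ≈ 0.0494 m³/s

Swamee-Jain (Type II): Q = -0.965·√(gD⁵h_f/L)·ln[ε/(3.7D) + √(3.17ν²L/(gD³h_f))]
√(gD⁵h_f/L) = √(9.81·0.228⁵·4.50/885) = 0.005544
ε/(3.7D) = 1.42×10^-6; √(3.17ν²L/(gD³h_f)) = 9.59×10^-5
Q = -0.965·0.005544·ln(9.735×10^-5) = 0.04942 m³/s
Check: V = 1.21 m/s, Re = 2.11×10^5, f = 0.01543, h_f = 4.47 m ≈ 4.50 m ✓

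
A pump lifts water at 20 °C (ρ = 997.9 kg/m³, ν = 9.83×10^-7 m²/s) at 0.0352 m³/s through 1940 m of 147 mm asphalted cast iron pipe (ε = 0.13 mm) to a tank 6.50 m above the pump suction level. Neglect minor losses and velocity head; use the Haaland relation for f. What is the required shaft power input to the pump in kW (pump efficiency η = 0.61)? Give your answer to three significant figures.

P_shaft ≈ 36.4 kW

V = 4Q/(πD²) = 2.074 m/s; Re = 3.10×10^5; ε/D = 8.84×10^-4; f = 0.01999
h_f = f(L/D)V²/2g = 57.85 m
Total head H = z + h_f = 6.50 + 57.85 = 64.35 m
P_hyd = ρgQH = 997.9·9.81·0.0352·64.35 = 22.17 kW
P_shaft = P_hyd/η = 22.17/0.61 = 36.35 kW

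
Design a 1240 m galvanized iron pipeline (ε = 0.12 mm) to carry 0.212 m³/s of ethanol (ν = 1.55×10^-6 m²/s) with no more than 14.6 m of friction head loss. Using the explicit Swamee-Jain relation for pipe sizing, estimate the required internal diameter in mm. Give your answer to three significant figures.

Swamee-Jain (Type III): D = 0.66·[ε^1.25·(LQ²/(gh_f))^4.75 + ν·Q^9.4·(L/(gh_f))^5.2]^0.04
LQ²/(gh_f) = 0.3891; L/(gh_f) = 8.658
Term 1 = ε^1.25·(…)^4.75 = 1.42×10^-7; Term 2 = ν·Q^9.4·(…)^5.2 = 5.40×10^-8
D = 0.66·(1.42×10^-7 + 5.40×10^-8)^0.04 = 0.3558 m = 356 mm
Check: V = 2.13 m/s, Re = 4.89×10^5, f = 0.01668, h_f = 13.5 m ≈ 14.6 m ✓

D ≈ 356 mm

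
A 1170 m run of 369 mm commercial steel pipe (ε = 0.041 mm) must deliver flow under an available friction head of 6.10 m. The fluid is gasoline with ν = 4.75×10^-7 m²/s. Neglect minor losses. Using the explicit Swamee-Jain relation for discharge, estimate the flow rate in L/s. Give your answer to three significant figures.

Q ≈ 180 L/s

Swamee-Jain (Type II): Q = -0.965·√(gD⁵h_f/L)·ln[ε/(3.7D) + √(3.17ν²L/(gD³h_f))]
√(gD⁵h_f/L) = √(9.81·0.369⁵·6.10/1170) = 0.01871
ε/(3.7D) = 3.00×10^-5; √(3.17ν²L/(gD³h_f)) = 1.67×10^-5
Q = -0.965·0.01871·ln(4.671×10^-5) = 0.1800 m³/s
Check: V = 1.68 m/s, Re = 1.31×10^6, f = 0.01340, h_f = 6.14 m ≈ 6.10 m ✓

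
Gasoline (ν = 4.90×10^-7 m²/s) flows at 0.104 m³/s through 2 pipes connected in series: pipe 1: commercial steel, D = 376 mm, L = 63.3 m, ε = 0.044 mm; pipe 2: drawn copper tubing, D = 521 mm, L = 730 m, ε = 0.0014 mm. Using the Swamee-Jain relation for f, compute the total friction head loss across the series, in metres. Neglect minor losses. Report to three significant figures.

Pipe 1: V = 0.9366 m/s, Re = 7.19×10^5, ε/D = 1.17×10^-4, f = 0.01414, h_1 = f(L/D)V²/2g = 0.1064 m
Pipe 2: V = 0.4878 m/s, Re = 5.19×10^5, ε/D = 2.69×10^-6, f = 0.01305, h_2 = f(L/D)V²/2g = 0.2218 m
Series → Q common, losses add: H = Σh = 0.3282 m

H ≈ 0.328 m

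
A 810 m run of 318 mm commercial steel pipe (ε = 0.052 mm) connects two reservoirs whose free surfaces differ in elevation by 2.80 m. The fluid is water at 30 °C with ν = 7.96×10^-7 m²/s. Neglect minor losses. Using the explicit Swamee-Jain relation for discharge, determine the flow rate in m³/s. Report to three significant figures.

Q ≈ 0.0947 m³/s

Swamee-Jain (Type II): Q = -0.965·√(gD⁵h_f/L)·ln[ε/(3.7D) + √(3.17ν²L/(gD³h_f))]
√(gD⁵h_f/L) = √(9.81·0.318⁵·2.80/810) = 0.01050
ε/(3.7D) = 4.42×10^-5; √(3.17ν²L/(gD³h_f)) = 4.29×10^-5
Q = -0.965·0.01050·ln(8.711×10^-5) = 0.09473 m³/s
Check: V = 1.19 m/s, Re = 4.77×10^5, f = 0.01523, h_f = 2.81 m ≈ 2.80 m ✓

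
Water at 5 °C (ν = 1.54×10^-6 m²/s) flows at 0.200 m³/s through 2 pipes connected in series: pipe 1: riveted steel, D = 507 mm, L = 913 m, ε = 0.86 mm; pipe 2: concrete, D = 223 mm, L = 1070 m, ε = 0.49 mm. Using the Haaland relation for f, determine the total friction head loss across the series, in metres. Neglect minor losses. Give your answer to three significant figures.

Pipe 1: V = 0.9907 m/s, Re = 3.26×10^5, ε/D = 0.00170, f = 0.02302, h_1 = f(L/D)V²/2g = 2.074 m
Pipe 2: V = 5.121 m/s, Re = 7.42×10^5, ε/D = 0.00220, f = 0.02427, h_2 = f(L/D)V²/2g = 155.6 m
Series → Q common, losses add: H = Σh = 157.7 m

H ≈ 158 m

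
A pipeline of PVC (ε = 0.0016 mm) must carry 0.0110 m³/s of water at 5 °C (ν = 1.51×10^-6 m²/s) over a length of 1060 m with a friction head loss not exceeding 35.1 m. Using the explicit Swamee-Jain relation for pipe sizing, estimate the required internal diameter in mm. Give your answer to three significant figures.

Swamee-Jain (Type III): D = 0.66·[ε^1.25·(LQ²/(gh_f))^4.75 + ν·Q^9.4·(L/(gh_f))^5.2]^0.04
LQ²/(gh_f) = 3.725×10^-4; L/(gh_f) = 3.078
Term 1 = ε^1.25·(…)^4.75 = 2.94×10^-24; Term 2 = ν·Q^9.4·(…)^5.2 = 2.03×10^-22
D = 0.66·(2.94×10^-24 + 2.03×10^-22)^0.04 = 0.08955 m = 89.6 mm
Check: V = 1.75 m/s, Re = 1.04×10^5, f = 0.01784, h_f = 32.8 m ≈ 35.1 m ✓

D ≈ 89.6 mm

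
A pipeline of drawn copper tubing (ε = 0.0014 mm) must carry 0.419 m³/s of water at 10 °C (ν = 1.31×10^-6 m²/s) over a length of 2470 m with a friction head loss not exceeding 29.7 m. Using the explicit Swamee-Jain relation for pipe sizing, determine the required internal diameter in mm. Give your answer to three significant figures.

Swamee-Jain (Type III): D = 0.66·[ε^1.25·(LQ²/(gh_f))^4.75 + ν·Q^9.4·(L/(gh_f))^5.2]^0.04
LQ²/(gh_f) = 1.488; L/(gh_f) = 8.478
Term 1 = ε^1.25·(…)^4.75 = 3.18×10^-7; Term 2 = ν·Q^9.4·(…)^5.2 = 2.47×10^-5
D = 0.66·(3.18×10^-7 + 2.47×10^-5)^0.04 = 0.4320 m = 432 mm
Check: V = 2.86 m/s, Re = 9.43×10^5, f = 0.01180, h_f = 28.1 m ≈ 29.7 m ✓

D ≈ 432 mm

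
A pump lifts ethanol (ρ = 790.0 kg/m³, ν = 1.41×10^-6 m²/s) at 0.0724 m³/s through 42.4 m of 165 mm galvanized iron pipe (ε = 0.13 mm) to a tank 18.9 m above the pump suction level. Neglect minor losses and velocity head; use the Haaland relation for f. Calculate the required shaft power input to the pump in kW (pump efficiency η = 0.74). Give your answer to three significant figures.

P_shaft ≈ 16.5 kW

V = 4Q/(πD²) = 3.386 m/s; Re = 3.96×10^5; ε/D = 7.88×10^-4; f = 0.01935
h_f = f(L/D)V²/2g = 2.905 m
Total head H = z + h_f = 18.9 + 2.905 = 21.81 m
P_hyd = ρgQH = 790.0·9.81·0.0724·21.81 = 12.23 kW
P_shaft = P_hyd/η = 12.23/0.74 = 16.53 kW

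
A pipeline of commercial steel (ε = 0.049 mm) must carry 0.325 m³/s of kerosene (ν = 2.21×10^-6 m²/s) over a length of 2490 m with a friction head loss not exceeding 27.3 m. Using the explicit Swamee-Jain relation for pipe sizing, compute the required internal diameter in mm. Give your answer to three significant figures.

D ≈ 416 mm

Swamee-Jain (Type III): D = 0.66·[ε^1.25·(LQ²/(gh_f))^4.75 + ν·Q^9.4·(L/(gh_f))^5.2]^0.04
LQ²/(gh_f) = 0.9821; L/(gh_f) = 9.298
Term 1 = ε^1.25·(…)^4.75 = 3.76×10^-6; Term 2 = ν·Q^9.4·(…)^5.2 = 6.19×10^-6
D = 0.66·(3.76×10^-6 + 6.19×10^-6)^0.04 = 0.4163 m = 416 mm
Check: V = 2.39 m/s, Re = 4.50×10^5, f = 0.01484, h_f = 25.8 m ≈ 27.3 m ✓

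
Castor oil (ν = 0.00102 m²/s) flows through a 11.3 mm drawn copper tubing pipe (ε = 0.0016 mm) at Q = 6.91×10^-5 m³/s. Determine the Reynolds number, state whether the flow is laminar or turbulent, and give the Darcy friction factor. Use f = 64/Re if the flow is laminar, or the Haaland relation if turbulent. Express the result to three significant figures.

Re ≈ 7.63; laminar; f = 64/Re ≈ 8.38

V = 4Q/(πD²) = 0.6890 m/s
Re = VD/ν = 0.6890·0.0113/0.00102 = 7.63
Re < 2300 → laminar → f = 64/Re = 8.384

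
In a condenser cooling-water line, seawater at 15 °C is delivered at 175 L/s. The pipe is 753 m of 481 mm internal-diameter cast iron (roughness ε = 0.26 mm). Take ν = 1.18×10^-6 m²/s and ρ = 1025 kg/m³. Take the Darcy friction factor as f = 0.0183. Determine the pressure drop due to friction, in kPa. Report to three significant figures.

V = 4Q/(πD²) = 4·0.175/(π·0.481²) = 0.9631 m/s
h_f = f(L/D)V²/(2g) = 0.01830·(753/0.481)·0.9631²/(2·9.81) = 1.354 m
Δp = ρg·h_f = 1025·9.81·1.354 = 13.62 kPa

Δp ≈ 13.6 kPa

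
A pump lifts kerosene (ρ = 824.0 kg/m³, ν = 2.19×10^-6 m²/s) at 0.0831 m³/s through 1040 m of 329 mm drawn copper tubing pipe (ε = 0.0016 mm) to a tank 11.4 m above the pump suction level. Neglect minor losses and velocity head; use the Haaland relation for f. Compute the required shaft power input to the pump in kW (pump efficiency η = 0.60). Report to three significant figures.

V = 4Q/(πD²) = 0.9775 m/s; Re = 1.47×10^5; ε/D = 4.86×10^-6; f = 0.01650
h_f = f(L/D)V²/2g = 2.540 m
Total head H = z + h_f = 11.4 + 2.540 = 13.94 m
P_hyd = ρgQH = 824.0·9.81·0.0831·13.94 = 9.364 kW
P_shaft = P_hyd/η = 9.364/0.60 = 15.61 kW

P_shaft ≈ 15.6 kW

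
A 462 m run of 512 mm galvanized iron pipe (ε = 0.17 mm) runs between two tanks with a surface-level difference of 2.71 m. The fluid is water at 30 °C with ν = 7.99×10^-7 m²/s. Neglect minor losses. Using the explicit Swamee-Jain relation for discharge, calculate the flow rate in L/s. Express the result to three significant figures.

Swamee-Jain (Type II): Q = -0.965·√(gD⁵h_f/L)·ln[ε/(3.7D) + √(3.17ν²L/(gD³h_f))]
√(gD⁵h_f/L) = √(9.81·0.512⁵·2.71/462) = 0.04500
ε/(3.7D) = 8.97×10^-5; √(3.17ν²L/(gD³h_f)) = 1.62×10^-5
Q = -0.965·0.04500·ln(1.059×10^-4) = 0.3974 m³/s
Check: V = 1.93 m/s, Re = 1.24×10^6, f = 0.01591, h_f = 2.73 m ≈ 2.71 m ✓

Q ≈ 397 L/s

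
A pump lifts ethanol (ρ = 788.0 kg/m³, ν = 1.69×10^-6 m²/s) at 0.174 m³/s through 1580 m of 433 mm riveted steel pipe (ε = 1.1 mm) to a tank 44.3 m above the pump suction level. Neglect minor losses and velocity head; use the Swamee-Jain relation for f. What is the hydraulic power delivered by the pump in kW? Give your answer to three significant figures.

P_hyd ≈ 68.5 kW

V = 4Q/(πD²) = 1.182 m/s; Re = 3.03×10^5; ε/D = 0.00254; f = 0.02563
h_f = f(L/D)V²/2g = 6.657 m
Total head H = z + h_f = 44.3 + 6.657 = 50.96 m
P_hyd = ρgQH = 788.0·9.81·0.174·50.96 = 68.54 kW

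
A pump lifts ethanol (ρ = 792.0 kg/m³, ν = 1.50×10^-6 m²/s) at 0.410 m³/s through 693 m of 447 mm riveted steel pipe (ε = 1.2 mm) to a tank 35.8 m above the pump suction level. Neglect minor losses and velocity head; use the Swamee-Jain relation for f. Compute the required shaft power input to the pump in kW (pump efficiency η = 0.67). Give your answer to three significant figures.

P_shaft ≈ 236 kW

V = 4Q/(πD²) = 2.613 m/s; Re = 7.79×10^5; ε/D = 0.00268; f = 0.02564
h_f = f(L/D)V²/2g = 13.83 m
Total head H = z + h_f = 35.8 + 13.83 = 49.63 m
P_hyd = ρgQH = 792.0·9.81·0.410·49.63 = 158.1 kW
P_shaft = P_hyd/η = 158.1/0.67 = 236.0 kW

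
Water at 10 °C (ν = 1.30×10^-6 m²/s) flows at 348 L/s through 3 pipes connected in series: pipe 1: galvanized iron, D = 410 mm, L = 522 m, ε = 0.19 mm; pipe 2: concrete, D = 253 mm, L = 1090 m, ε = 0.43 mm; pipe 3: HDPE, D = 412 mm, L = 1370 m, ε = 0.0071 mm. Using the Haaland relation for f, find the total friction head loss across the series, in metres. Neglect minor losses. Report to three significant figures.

Pipe 1: V = 2.636 m/s, Re = 8.31×10^5, ε/D = 4.63×10^-4, f = 0.01700, h_1 = f(L/D)V²/2g = 7.667 m
Pipe 2: V = 6.922 m/s, Re = 1.35×10^6, ε/D = 0.00170, f = 0.02262, h_2 = f(L/D)V²/2g = 238.0 m
Pipe 3: V = 2.610 m/s, Re = 8.27×10^5, ε/D = 1.72×10^-5, f = 0.01225, h_3 = f(L/D)V²/2g = 14.14 m
Series → Q common, losses add: H = Σh = 259.8 m

H ≈ 260 m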